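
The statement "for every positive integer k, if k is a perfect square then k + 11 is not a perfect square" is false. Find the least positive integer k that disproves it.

The first 4 eligible values, up to k = 16, all satisfy the conclusion.
k = 25: 25 = 5² and 25 + 11 = 36 = 6².
Hence k = 25 is a counterexample.

k = 25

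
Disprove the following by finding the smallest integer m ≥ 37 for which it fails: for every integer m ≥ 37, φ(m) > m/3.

m = 37: φ(37) = 36 and 37/3 = 37/3, so φ(37) > 37/3.
m = 38: φ(38) = 18 and 38/3 = 38/3, so φ(38) > 38/3.
m = 39: φ(39) = 24 and 39/3 = 13, so φ(39) > 39/3.
m = 40: φ(40) = 16 and 40/3 = 40/3, so φ(40) > 40/3.
m = 41: φ(41) = 40 and 41/3 = 41/3, so φ(41) > 41/3.
m = 42: φ(42) = 12 and 42/3 = 14, so φ(42) ≤ 42/3.

m = 42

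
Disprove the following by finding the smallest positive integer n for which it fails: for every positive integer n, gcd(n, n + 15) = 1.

A counterexample is any positive integer n such that gcd(n, n + 15) > 1; we check each in order.
n = 1: gcd(1, 16) = 1.
n = 2: gcd(2, 17) = 1.
n = 3: gcd(3, 18) = 3.

n = 3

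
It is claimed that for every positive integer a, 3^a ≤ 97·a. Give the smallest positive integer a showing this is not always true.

Check each positive integer a in order until 3^a > 97·a.
For a = 1, 2, 3, 4, 5 the conclusion holds.
a = 6: 3^a = 729 and 97·a = 582, so 729 > 582.
Hence a = 6 is a counterexample.

a = 6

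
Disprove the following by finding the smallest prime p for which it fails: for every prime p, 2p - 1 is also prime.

p = 5

For p = 2, 3 the conclusion holds.
p = 5: 2p - 1 = 9 = 3 × 3, not prime.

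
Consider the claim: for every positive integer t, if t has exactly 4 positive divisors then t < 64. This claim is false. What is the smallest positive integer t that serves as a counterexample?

Check each positive integer t in order until t has exactly 4 positive divisors but the claim fails.
For t = 6, 8, 10, 14, …, 57, 58, 62 the conclusion holds.
t = 65: τ(65) = 4; 65 ≥ 64.

t = 65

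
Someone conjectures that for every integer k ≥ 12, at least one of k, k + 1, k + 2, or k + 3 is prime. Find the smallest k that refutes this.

k = 24

Check each integer k ≥ 12 in order until k, k + 1, k + 2, k + 3 are all composite.
For k = 12, 13, 14, 15, …, 21, 22, 23 the conclusion holds.
k = 24: 24 = 2 × 12; 25 = 5 × 5; 26 = 2 × 13; 27 = 3 × 9 — all composite.
Hence k = 24 is a counterexample.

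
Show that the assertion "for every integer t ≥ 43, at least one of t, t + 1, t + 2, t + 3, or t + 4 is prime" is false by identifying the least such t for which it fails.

t = 48

We need the least integer t ≥ 43 for which t, t + 1, t + 2, t + 3, t + 4 are all composite.
For t = 43, 44, 45, 46, 47 the conclusion holds.
t = 48: 48 = 2 × 24; 49 = 7 × 7; 50 = 2 × 25; 51 = 3 × 17; 52 = 2 × 26 — all composite.
So t = 48 is the smallest counterexample.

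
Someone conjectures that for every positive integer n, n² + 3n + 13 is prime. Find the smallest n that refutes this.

n = 1: n² + 3n + 13 = 17, prime.
n = 2: n² + 3n + 13 = 23, prime.
n = 3: n² + 3n + 13 = 31, prime.
n = 4: n² + 3n + 13 = 41, prime.
n = 5: n² + 3n + 13 = 53, prime.
n = 6: n² + 3n + 13 = 67, prime.
n = 7: n² + 3n + 13 = 83, prime.
n = 8: n² + 3n + 13 = 101, prime.
n = 9: n² + 3n + 13 = 121 = 11 × 11, composite.
Thus n = 9 disproves the claim, and no smaller n works.

n = 9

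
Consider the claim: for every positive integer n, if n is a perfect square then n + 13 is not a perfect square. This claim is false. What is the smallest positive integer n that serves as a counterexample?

We need the least positive integer n for which n is a perfect square but n + 13 is a perfect square.
n = 1: 1 + 13 = 14, not a perfect square.
n = 4: 4 + 13 = 17, not a perfect square.
n = 9: 9 + 13 = 22, not a perfect square.
n = 16: 16 + 13 = 29, not a perfect square.
n = 25: 25 + 13 = 38, not a perfect square.
n = 36: 36 = 6² and 36 + 13 = 49 = 7².
Hence n = 36 is a counterexample.

n = 36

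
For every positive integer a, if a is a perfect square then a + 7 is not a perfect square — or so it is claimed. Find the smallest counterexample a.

a = 9

We need the least positive integer a for which a is a perfect square but a + 7 is a perfect square.
For a = 1, 4 the conclusion holds.
a = 9: 9 = 3² and 9 + 7 = 16 = 4².
So a = 9 is the smallest counterexample.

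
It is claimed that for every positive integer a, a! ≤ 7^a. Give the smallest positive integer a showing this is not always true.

Check each positive integer a in order until a! > 7^a.
For a = 1, 2, 3, 4, …, 14, 15, 16 the conclusion holds.
a = 17: a! = 355687428096000 and 7^a = 232630513987207, so 355687428096000 > 232630513987207.
Hence a = 17 is a counterexample.

a = 17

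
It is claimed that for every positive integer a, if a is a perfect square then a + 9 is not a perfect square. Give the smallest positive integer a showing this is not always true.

a = 16

a = 1: 1 + 9 = 10, not a perfect square.
a = 4: 4 + 9 = 13, not a perfect square.
a = 9: 9 + 9 = 18, not a perfect square.
a = 16: 16 = 4² and 16 + 9 = 25 = 5².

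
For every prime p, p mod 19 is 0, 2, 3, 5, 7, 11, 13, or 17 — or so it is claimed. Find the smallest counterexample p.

p = 23

Check each prime p in order until the claim fails.
For p = 2, 3, 5, 7, 11, 13, 17, 19 the conclusion holds.
p = 23: 23 mod 19 = 4 — not in {0, 2, 3, 5, 7, 11, 13, 17}.
So p = 23 is the smallest counterexample.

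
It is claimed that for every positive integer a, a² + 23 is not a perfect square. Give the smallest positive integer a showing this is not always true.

a = 11

Check each positive integer a in order until a² + 23 is a perfect square.
For a = 1, 2, 3, 4, 5, 6, 7, 8, 9, 10 the conclusion holds.
a = 11: 11² + 23 = 144 = 12², a perfect square.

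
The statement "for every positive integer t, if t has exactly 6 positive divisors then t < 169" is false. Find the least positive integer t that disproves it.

t = 171

We need the least positive integer t for which t has exactly 6 positive divisors but the claim fails.
The first 23 eligible values, up to t = 164, all satisfy the conclusion.
t = 171: τ(171) = 6; 171 ≥ 169.
Thus t = 171 disproves the claim, and no smaller t works.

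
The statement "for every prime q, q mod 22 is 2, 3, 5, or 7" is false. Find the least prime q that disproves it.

A counterexample is any prime q such that the claim fails; we check each in order.
q = 2: 2 mod 22 = 2.
q = 3: 3 mod 22 = 3.
q = 5: 5 mod 22 = 5.
q = 7: 7 mod 22 = 7.
q = 11: 11 mod 22 = 11 — not in {2, 3, 5, 7}.

q = 11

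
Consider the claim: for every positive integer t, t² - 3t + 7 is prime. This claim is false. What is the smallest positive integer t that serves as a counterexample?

t = 6

A counterexample is any positive integer t such that t² - 3t + 7 is not prime; we check each in order.
For t = 1, 2, 3, 4, 5 the conclusion holds.
t = 6: t² - 3t + 7 = 25 = 5 × 5, composite.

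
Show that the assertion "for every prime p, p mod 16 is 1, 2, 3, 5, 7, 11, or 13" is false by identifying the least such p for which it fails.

p = 31

We need the least prime p for which the claim fails.
For p = 2, 3, 5, 7, 11, 13, 17, 19, 23, 29 the conclusion holds.
p = 31: 31 mod 16 = 15 — not in {1, 2, 3, 5, 7, 11, 13}.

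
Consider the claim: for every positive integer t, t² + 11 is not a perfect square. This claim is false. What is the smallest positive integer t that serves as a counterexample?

We need the least positive integer t for which t² + 11 is a perfect square.
The first 4 eligible values, up to t = 4, all satisfy the conclusion.
t = 5: 5² + 11 = 36 = 6², a perfect square.

t = 5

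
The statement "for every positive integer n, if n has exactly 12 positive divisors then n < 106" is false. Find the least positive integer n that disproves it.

n = 108

A counterexample is any positive integer n such that n has exactly 12 positive divisors but the claim fails; we check each in order.
The first 5 eligible values, up to n = 96, all satisfy the conclusion.
n = 108: τ(108) = 12; 108 ≥ 106.
Hence n = 108 is a counterexample.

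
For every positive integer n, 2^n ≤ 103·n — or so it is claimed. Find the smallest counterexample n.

n = 11

The first 10 eligible values, up to n = 10, all satisfy the conclusion.
n = 11: 2^n = 2048 and 103·n = 1133, so 2048 > 1133.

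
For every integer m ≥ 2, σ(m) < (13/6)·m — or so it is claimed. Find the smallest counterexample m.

m = 12

A counterexample is any integer m ≥ 2 such that the claim fails; we check each in order.
The first 10 eligible values, up to m = 11, all satisfy the conclusion.
m = 12: σ(12) = 28; 28 ≥ 26.
So m = 12 is the smallest counterexample.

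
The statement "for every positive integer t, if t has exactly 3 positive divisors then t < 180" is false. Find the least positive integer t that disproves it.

t = 289

The first 6 eligible values, up to t = 169, all satisfy the conclusion.
t = 289: τ(289) = 3; 289 ≥ 180.
So t = 289 is the smallest counterexample.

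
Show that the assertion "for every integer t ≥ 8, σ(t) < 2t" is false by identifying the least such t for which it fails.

We need the least integer t ≥ 8 for which the claim fails.
The first 4 eligible values, up to t = 11, all satisfy the conclusion.
t = 12: σ(12) = 28; 28 ≥ 24.

t = 12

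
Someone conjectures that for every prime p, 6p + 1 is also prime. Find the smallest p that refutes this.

p = 19

We need the least prime p for which 6p + 1 is not prime.
The first 7 eligible values, up to p = 17, all satisfy the conclusion.
p = 19: 6p + 1 = 115 = 5 × 23, not prime.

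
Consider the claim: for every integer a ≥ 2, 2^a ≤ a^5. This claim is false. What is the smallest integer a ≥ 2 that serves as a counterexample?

a = 23

For a = 2, 3, 4, 5, …, 20, 21, 22 the conclusion holds.
a = 23: 2^a = 8388608 and a^5 = 6436343, so 8388608 > 6436343.
Thus a = 23 disproves the claim, and no smaller a works.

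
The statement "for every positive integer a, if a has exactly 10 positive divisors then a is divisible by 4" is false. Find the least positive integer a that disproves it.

We need the least positive integer a for which a has exactly 10 positive divisors but a is not divisible by 4.
For a = 48, 80, 112 the conclusion holds.
a = 162: τ(162) = 10; 162 mod 4 = 2.

a = 162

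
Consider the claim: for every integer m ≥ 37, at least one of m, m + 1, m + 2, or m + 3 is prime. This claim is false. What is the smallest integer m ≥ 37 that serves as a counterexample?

m = 48

For m = 37, 38, 39, 40, …, 45, 46, 47 the conclusion holds.
m = 48: 48 = 2 × 24; 49 = 7 × 7; 50 = 2 × 25; 51 = 3 × 17 — all composite.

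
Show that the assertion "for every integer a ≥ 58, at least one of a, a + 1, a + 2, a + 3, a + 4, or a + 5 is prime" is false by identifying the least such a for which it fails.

a = 90

For a = 58, 59, 60, 61, …, 87, 88, 89 the conclusion holds.
a = 90: 90 = 2 × 45; 91 = 7 × 13; 92 = 2 × 46; 93 = 3 × 31; 94 = 2 × 47; 95 = 5 × 19 — all composite.
So a = 90 is the smallest counterexample.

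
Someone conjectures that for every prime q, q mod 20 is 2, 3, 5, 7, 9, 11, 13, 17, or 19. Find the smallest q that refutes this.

q = 41

We need the least prime q for which the claim fails.
The first 12 eligible values, up to q = 37, all satisfy the conclusion.
q = 41: 41 mod 20 = 1 — not in {2, 3, 5, 7, 9, 11, 13, 17, 19}.
Hence q = 41 is a counterexample.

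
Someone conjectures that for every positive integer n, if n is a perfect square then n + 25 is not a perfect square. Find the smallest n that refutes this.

A counterexample is any positive integer n such that n is a perfect square but n + 25 is a perfect square; we check each in order.
For n = 1, 4, 9, 16, …, 81, 100, 121 the conclusion holds.
n = 144: 144 = 12² and 144 + 25 = 169 = 13².

n = 144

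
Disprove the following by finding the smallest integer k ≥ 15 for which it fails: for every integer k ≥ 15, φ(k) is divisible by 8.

k = 18

For k = 15, 16, 17 the conclusion holds.
k = 18: φ(18) = 6; 6 mod 8 = 6.
Thus k = 18 disproves the claim, and no smaller k works.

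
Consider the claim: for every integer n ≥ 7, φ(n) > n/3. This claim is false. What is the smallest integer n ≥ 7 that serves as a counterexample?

n = 12

Check each integer n ≥ 7 in order until the claim fails.
n = 7: φ(7) = 6 and 7/3 = 7/3, so φ(7) > 7/3.
n = 8: φ(8) = 4 and 8/3 = 8/3, so φ(8) > 8/3.
n = 9: φ(9) = 6 and 9/3 = 3, so φ(9) > 9/3.
n = 10: φ(10) = 4 and 10/3 = 10/3, so φ(10) > 10/3.
n = 11: φ(11) = 10 and 11/3 = 11/3, so φ(11) > 11/3.
n = 12: φ(12) = 4 and 12/3 = 4, so φ(12) ≤ 12/3.
Thus n = 12 disproves the claim, and no smaller n works.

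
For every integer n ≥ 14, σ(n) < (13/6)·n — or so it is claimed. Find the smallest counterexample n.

A counterexample is any integer n ≥ 14 such that the claim fails; we check each in order.
For n = 14, 15, 16, 17 the conclusion holds.
n = 18: σ(18) = 39; 39 ≥ 39.
Thus n = 18 disproves the claim, and no smaller n works.

n = 18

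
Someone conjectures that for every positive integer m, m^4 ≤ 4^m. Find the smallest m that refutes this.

m = 3

Check each positive integer m in order until m^4 > 4^m.
For m = 1, 2 the conclusion holds.
m = 3: m^4 = 81 and 4^m = 64, so 81 > 64.
Hence m = 3 is a counterexample.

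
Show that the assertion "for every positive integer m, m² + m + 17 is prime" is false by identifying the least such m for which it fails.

m = 16

We need the least positive integer m for which m² + m + 17 is not prime.
For m = 1, 2, 3, 4, …, 13, 14, 15 the conclusion holds.
m = 16: m² + m + 17 = 289 = 17 × 17, composite.
Hence m = 16 is a counterexample.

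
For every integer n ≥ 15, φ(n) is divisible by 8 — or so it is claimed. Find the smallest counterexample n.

We need the least integer n ≥ 15 for which φ(n) is not divisible by 8.
For n = 15, 16, 17 the conclusion holds.
n = 18: φ(18) = 6; 6 mod 8 = 6.

n = 18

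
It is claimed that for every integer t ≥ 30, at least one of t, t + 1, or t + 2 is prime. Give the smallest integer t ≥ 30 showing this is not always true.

We need the least integer t ≥ 30 for which t, t + 1, t + 2 are all composite.
For t = 30, 31 the conclusion holds.
t = 32: 32 = 2 × 16; 33 = 3 × 11; 34 = 2 × 17 — all composite.
So t = 32 is the smallest counterexample.

t = 32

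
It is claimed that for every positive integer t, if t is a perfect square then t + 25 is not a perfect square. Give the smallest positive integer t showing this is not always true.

t = 144

We need the least positive integer t for which t is a perfect square but t + 25 is a perfect square.
For t = 1, 4, 9, 16, …, 81, 100, 121 the conclusion holds.
t = 144: 144 = 12² and 144 + 25 = 169 = 13².
So t = 144 is the smallest counterexample.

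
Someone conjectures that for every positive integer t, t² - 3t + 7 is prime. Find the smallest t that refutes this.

t = 6

The first 5 eligible values, up to t = 5, all satisfy the conclusion.
t = 6: t² - 3t + 7 = 25 = 5 × 5, composite.
So t = 6 is the smallest counterexample.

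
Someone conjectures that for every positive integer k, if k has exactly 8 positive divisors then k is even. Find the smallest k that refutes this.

k = 105

We need the least positive integer k for which k has exactly 8 positive divisors but k is odd.
For k = 24, 30, 40, 42, …, 88, 102, 104 the conclusion holds.
k = 105: divisors of 105: 1, 3, 5, 7, 15, 21, 35, 105; 105 is odd.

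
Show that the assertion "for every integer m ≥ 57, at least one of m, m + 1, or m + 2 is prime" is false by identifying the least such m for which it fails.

m = 62

Check each integer m ≥ 57 in order until m, m + 1, m + 2 are all composite.
The first 5 eligible values, up to m = 61, all satisfy the conclusion.
m = 62: 62 = 2 × 31; 63 = 3 × 21; 64 = 2 × 32 — all composite.
Thus m = 62 disproves the claim, and no smaller m works.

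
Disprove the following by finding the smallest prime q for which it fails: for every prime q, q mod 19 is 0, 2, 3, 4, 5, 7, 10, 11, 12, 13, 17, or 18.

q = 47

A counterexample is any prime q such that the claim fails; we check each in order.
For q = 2, 3, 5, 7, …, 37, 41, 43 the conclusion holds.
q = 47: 47 mod 19 = 9 — not in {0, 2, 3, 4, 5, 7, 10, 11, 12, 13, 17, 18}.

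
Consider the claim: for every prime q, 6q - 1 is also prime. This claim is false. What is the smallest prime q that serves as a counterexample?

q = 11

We need the least prime q for which 6q - 1 is not prime.
The first 4 eligible values, up to q = 7, all satisfy the conclusion.
q = 11: 6q - 1 = 65 = 5 × 13, not prime.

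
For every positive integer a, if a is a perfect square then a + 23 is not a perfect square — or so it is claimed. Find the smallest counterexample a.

a = 121

Check each positive integer a in order until a is a perfect square but a + 23 is a perfect square.
For a = 1, 4, 9, 16, 25, 36, 49, 64, 81, 100 the conclusion holds.
a = 121: 121 = 11² and 121 + 23 = 144 = 12².
Thus a = 121 disproves the claim, and no smaller a works.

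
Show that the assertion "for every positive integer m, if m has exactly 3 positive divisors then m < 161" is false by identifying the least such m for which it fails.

m = 4: τ(4) = 3; 4 < 161.
m = 9: τ(9) = 3; 9 < 161.
m = 25: τ(25) = 3; 25 < 161.
m = 49: τ(49) = 3; 49 < 161.
m = 121: τ(121) = 3; 121 < 161.
m = 169: τ(169) = 3; 169 ≥ 161.

m = 169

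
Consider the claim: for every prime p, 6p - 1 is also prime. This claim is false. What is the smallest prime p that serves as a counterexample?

Check each prime p in order until 6p - 1 is not prime.
The first 4 eligible values, up to p = 7, all satisfy the conclusion.
p = 11: 6p - 1 = 65 = 5 × 13, not prime.

p = 11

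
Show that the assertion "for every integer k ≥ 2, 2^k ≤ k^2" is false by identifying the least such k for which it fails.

We need the least integer k ≥ 2 for which 2^k > k^2.
For k = 2, 3, 4 the conclusion holds.
k = 5: 2^k = 32 and k^2 = 25, so 32 > 25.

k = 5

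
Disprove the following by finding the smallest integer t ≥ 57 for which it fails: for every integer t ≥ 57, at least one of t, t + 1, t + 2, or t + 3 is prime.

t = 62

We need the least integer t ≥ 57 for which t, t + 1, t + 2, t + 3 are all composite.
t = 57: 59 is prime.
t = 58: 59 is prime.
t = 59: 59 is prime.
t = 60: 61 is prime.
t = 61: 61 is prime.
t = 62: 62 = 2 × 31; 63 = 3 × 21; 64 = 2 × 32; 65 = 5 × 13 — all composite.
Hence t = 62 is a counterexample.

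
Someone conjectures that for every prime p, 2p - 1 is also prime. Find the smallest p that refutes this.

A counterexample is any prime p such that 2p - 1 is not prime; we check each in order.
For p = 2, 3 the conclusion holds.
p = 5: 2p - 1 = 9 = 3 × 3, not prime.
So p = 5 is the smallest counterexample.

p = 5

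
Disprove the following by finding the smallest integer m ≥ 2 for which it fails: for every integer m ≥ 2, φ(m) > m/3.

A counterexample is any integer m ≥ 2 such that the claim fails; we check each in order.
The first 4 eligible values, up to m = 5, all satisfy the conclusion.
m = 6: φ(6) = 2 and 6/3 = 2, so φ(6) ≤ 6/3.
Thus m = 6 disproves the claim, and no smaller m works.

m = 6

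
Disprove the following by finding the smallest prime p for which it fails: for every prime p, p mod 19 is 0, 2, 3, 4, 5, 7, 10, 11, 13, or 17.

Check each prime p in order until the claim fails.
For p = 2, 3, 5, 7, 11, 13, 17, 19, 23, 29 the conclusion holds.
p = 31: 31 mod 19 = 12 — not in {0, 2, 3, 4, 5, 7, 10, 11, 13, 17}.

p = 31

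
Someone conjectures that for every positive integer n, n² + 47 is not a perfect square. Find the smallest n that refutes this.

Check each positive integer n in order until n² + 47 is a perfect square.
The first 22 eligible values, up to n = 22, all satisfy the conclusion.
n = 23: 23² + 47 = 576 = 24², a perfect square.

n = 23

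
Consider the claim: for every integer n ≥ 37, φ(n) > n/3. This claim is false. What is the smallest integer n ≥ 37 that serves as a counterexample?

n = 42

Check each integer n ≥ 37 in order until the claim fails.
n = 37: φ(37) = 36 and 37/3 = 37/3, so φ(37) > 37/3.
n = 38: φ(38) = 18 and 38/3 = 38/3, so φ(38) > 38/3.
n = 39: φ(39) = 24 and 39/3 = 13, so φ(39) > 39/3.
n = 40: φ(40) = 16 and 40/3 = 40/3, so φ(40) > 40/3.
n = 41: φ(41) = 40 and 41/3 = 41/3, so φ(41) > 41/3.
n = 42: φ(42) = 12 and 42/3 = 14, so φ(42) ≤ 42/3.
Thus n = 42 disproves the claim, and no smaller n works.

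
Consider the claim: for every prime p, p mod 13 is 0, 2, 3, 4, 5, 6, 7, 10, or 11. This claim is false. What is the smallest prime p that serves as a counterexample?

p = 47

The first 14 eligible values, up to p = 43, all satisfy the conclusion.
p = 47: 47 mod 13 = 8 — not in {0, 2, 3, 4, 5, 6, 7, 10, 11}.
Thus p = 47 disproves the claim, and no smaller p works.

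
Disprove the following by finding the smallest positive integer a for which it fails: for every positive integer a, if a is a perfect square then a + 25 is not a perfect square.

a = 144

A counterexample is any positive integer a such that a is a perfect square but a + 25 is a perfect square; we check each in order.
The first 11 eligible values, up to a = 121, all satisfy the conclusion.
a = 144: 144 = 12² and 144 + 25 = 169 = 13².
Hence a = 144 is a counterexample.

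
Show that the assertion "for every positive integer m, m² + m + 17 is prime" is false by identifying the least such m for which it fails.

We need the least positive integer m for which m² + m + 17 is not prime.
For m = 1, 2, 3, 4, …, 13, 14, 15 the conclusion holds.
m = 16: m² + m + 17 = 289 = 17 × 17, composite.

m = 16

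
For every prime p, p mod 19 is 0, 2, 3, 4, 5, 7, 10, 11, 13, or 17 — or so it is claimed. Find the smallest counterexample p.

For p = 2, 3, 5, 7, 11, 13, 17, 19, 23, 29 the conclusion holds.
p = 31: 31 mod 19 = 12 — not in {0, 2, 3, 4, 5, 7, 10, 11, 13, 17}.
Hence p = 31 is a counterexample.

p = 31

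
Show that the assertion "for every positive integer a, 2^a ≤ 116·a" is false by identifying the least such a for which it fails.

a = 11

For a = 1, 2, 3, 4, 5, 6, 7, 8, 9, 10 the conclusion holds.
a = 11: 2^a = 2048 and 116·a = 1276, so 2048 > 1276.
Thus a = 11 disproves the claim, and no smaller a works.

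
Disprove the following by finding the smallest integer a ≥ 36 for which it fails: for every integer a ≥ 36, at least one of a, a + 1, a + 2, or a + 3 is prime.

a = 48

A counterexample is any integer a ≥ 36 such that a, a + 1, a + 2, a + 3 are all composite; we check each in order.
For a = 36, 37, 38, 39, …, 45, 46, 47 the conclusion holds.
a = 48: 48 = 2 × 24; 49 = 7 × 7; 50 = 2 × 25; 51 = 3 × 17 — all composite.
Thus a = 48 disproves the claim, and no smaller a works.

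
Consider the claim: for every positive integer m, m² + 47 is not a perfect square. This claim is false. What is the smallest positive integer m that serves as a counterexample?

Check each positive integer m in order until m² + 47 is a perfect square.
The first 22 eligible values, up to m = 22, all satisfy the conclusion.
m = 23: 23² + 47 = 576 = 24², a perfect square.

m = 23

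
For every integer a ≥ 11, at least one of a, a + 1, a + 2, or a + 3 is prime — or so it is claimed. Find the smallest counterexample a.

a = 24

For a = 11, 12, 13, 14, …, 21, 22, 23 the conclusion holds.
a = 24: 24 = 2 × 12; 25 = 5 × 5; 26 = 2 × 13; 27 = 3 × 9 — all composite.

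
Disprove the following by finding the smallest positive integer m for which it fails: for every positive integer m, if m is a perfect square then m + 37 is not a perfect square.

m = 324

We need the least positive integer m for which m is a perfect square but m + 37 is a perfect square.
For m = 1, 4, 9, 16, …, 225, 256, 289 the conclusion holds.
m = 324: 324 = 18² and 324 + 37 = 361 = 19².
Thus m = 324 disproves the claim, and no smaller m works.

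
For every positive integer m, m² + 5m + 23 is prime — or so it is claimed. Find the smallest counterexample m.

m = 14

We need the least positive integer m for which m² + 5m + 23 is not prime.
The first 13 eligible values, up to m = 13, all satisfy the conclusion.
m = 14: m² + 5m + 23 = 289 = 17 × 17, composite.
Thus m = 14 disproves the claim, and no smaller m works.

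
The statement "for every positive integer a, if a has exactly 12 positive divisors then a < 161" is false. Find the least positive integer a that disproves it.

A counterexample is any positive integer a such that a has exactly 12 positive divisors but the claim fails; we check each in order.
The first 12 eligible values, up to a = 160, all satisfy the conclusion.
a = 198: τ(198) = 12; 198 ≥ 161.

a = 198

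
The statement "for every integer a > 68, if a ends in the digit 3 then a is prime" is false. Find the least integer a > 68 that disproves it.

a = 93

Check each integer a > 68 in order until a ends in the digit 3 but a is not prime.
a = 73: 73 ends in 3 and is prime.
a = 83: 83 ends in 3 and is prime.
a = 93: 93 ends in 3; 93 = 3 × 31, composite.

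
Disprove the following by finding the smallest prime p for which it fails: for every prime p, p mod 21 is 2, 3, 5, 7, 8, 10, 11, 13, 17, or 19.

p = 37

We need the least prime p for which the claim fails.
The first 11 eligible values, up to p = 31, all satisfy the conclusion.
p = 37: 37 mod 21 = 16 — not in {2, 3, 5, 7, 8, 10, 11, 13, 17, 19}.
So p = 37 is the smallest counterexample.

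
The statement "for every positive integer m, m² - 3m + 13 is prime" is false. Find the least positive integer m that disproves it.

m = 12

We need the least positive integer m for which m² - 3m + 13 is not prime.
For m = 1, 2, 3, 4, …, 9, 10, 11 the conclusion holds.
m = 12: m² - 3m + 13 = 121 = 11 × 11, composite.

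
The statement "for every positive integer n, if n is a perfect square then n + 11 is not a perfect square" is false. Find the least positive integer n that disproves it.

n = 25

Check each positive integer n in order until n is a perfect square but n + 11 is a perfect square.
For n = 1, 4, 9, 16 the conclusion holds.
n = 25: 25 = 5² and 25 + 11 = 36 = 6².
Hence n = 25 is a counterexample.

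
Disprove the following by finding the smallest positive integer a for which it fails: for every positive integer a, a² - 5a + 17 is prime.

a = 13

Check each positive integer a in order until a² - 5a + 17 is not prime.
The first 12 eligible values, up to a = 12, all satisfy the conclusion.
a = 13: a² - 5a + 17 = 121 = 11 × 11, composite.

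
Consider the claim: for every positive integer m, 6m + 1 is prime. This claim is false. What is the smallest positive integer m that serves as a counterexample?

m = 4

We need the least positive integer m for which 6m + 1 is not prime.
m = 1: 6m + 1 = 7, prime.
m = 2: 6m + 1 = 13, prime.
m = 3: 6m + 1 = 19, prime.
m = 4: 6m + 1 = 25 = 5 × 5, composite.
Thus m = 4 disproves the claim, and no smaller m works.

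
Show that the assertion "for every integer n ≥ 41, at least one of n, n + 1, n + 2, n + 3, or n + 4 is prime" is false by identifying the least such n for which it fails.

n = 48

We need the least integer n ≥ 41 for which n, n + 1, n + 2, n + 3, n + 4 are all composite.
n = 41: 41 is prime.
n = 42: 43 is prime.
n = 43: 43 is prime.
n = 44: 47 is prime.
n = 45: 47 is prime.
n = 46: 47 is prime.
n = 47: 47 is prime.
n = 48: 48 = 2 × 24; 49 = 7 × 7; 50 = 2 × 25; 51 = 3 × 17; 52 = 2 × 26 — all composite.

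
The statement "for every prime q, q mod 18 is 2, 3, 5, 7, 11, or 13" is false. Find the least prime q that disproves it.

A counterexample is any prime q such that the claim fails; we check each in order.
q = 2: 2 mod 18 = 2.
q = 3: 3 mod 18 = 3.
q = 5: 5 mod 18 = 5.
q = 7: 7 mod 18 = 7.
q = 11: 11 mod 18 = 11.
q = 13: 13 mod 18 = 13.
q = 17: 17 mod 18 = 17 — not in {2, 3, 5, 7, 11, 13}.

q = 17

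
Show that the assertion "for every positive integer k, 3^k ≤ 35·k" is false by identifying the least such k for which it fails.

Check each positive integer k in order until 3^k > 35·k.
For k = 1, 2, 3, 4 the conclusion holds.
k = 5: 3^k = 243 and 35·k = 175, so 243 > 175.
So k = 5 is the smallest counterexample.

k = 5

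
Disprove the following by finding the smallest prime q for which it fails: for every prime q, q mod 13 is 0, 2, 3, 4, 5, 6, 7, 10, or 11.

q = 47

For q = 2, 3, 5, 7, …, 37, 41, 43 the conclusion holds.
q = 47: 47 mod 13 = 8 — not in {0, 2, 3, 4, 5, 6, 7, 10, 11}.
So q = 47 is the smallest counterexample.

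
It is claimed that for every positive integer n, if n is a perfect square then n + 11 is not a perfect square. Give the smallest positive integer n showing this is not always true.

n = 1: 1 + 11 = 12, not a perfect square.
n = 4: 4 + 11 = 15, not a perfect square.
n = 9: 9 + 11 = 20, not a perfect square.
n = 16: 16 + 11 = 27, not a perfect square.
n = 25: 25 = 5² and 25 + 11 = 36 = 6².
Thus n = 25 disproves the claim, and no smaller n works.

n = 25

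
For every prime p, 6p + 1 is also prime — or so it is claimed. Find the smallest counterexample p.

p = 19

The first 7 eligible values, up to p = 17, all satisfy the conclusion.
p = 19: 6p + 1 = 115 = 5 × 23, not prime.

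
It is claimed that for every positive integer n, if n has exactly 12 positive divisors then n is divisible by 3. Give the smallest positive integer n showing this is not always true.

n = 140

Check each positive integer n in order until n has exactly 12 positive divisors but n is not divisible by 3.
The first 8 eligible values, up to n = 132, all satisfy the conclusion.
n = 140: τ(140) = 12; 140 mod 3 = 2.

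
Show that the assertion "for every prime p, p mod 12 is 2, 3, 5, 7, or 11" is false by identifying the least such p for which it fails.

The first 5 eligible values, up to p = 11, all satisfy the conclusion.
p = 13: 13 mod 12 = 1 — not in {2, 3, 5, 7, 11}.
Thus p = 13 disproves the claim, and no smaller p works.

p = 13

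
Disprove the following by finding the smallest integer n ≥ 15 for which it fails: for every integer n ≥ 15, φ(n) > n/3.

n = 18

n = 15: φ(15) = 8 and 15/3 = 5, so φ(15) > 15/3.
n = 16: φ(16) = 8 and 16/3 = 16/3, so φ(16) > 16/3.
n = 17: φ(17) = 16 and 17/3 = 17/3, so φ(17) > 17/3.
n = 18: φ(18) = 6 and 18/3 = 6, so φ(18) ≤ 18/3.
Thus n = 18 disproves the claim, and no smaller n works.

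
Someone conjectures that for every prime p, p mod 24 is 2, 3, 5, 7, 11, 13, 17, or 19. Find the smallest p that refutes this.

p = 23

We need the least prime p for which the claim fails.
For p = 2, 3, 5, 7, 11, 13, 17, 19 the conclusion holds.
p = 23: 23 mod 24 = 23 — not in {2, 3, 5, 7, 11, 13, 17, 19}.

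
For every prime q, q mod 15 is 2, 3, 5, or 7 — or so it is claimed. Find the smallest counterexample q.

We need the least prime q for which the claim fails.
q = 2: 2 mod 15 = 2.
q = 3: 3 mod 15 = 3.
q = 5: 5 mod 15 = 5.
q = 7: 7 mod 15 = 7.
q = 11: 11 mod 15 = 11 — not in {2, 3, 5, 7}.

q = 11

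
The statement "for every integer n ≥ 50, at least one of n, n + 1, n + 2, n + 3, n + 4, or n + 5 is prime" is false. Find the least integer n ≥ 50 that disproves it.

n = 90

Check each integer n ≥ 50 in order until n, n + 1, n + 2, n + 3, n + 4, n + 5 are all composite.
For n = 50, 51, 52, 53, …, 87, 88, 89 the conclusion holds.
n = 90: 90 = 2 × 45; 91 = 7 × 13; 92 = 2 × 46; 93 = 3 × 31; 94 = 2 × 47; 95 = 5 × 19 — all composite.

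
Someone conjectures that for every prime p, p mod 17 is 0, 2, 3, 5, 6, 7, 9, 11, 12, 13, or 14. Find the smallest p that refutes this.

We need the least prime p for which the claim fails.
For p = 2, 3, 5, 7, …, 43, 47, 53 the conclusion holds.
p = 59: 59 mod 17 = 8 — not in {0, 2, 3, 5, 6, 7, 9, 11, 12, 13, 14}.

p = 59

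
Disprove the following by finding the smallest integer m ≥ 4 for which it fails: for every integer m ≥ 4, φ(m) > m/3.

m = 6

m = 4: φ(4) = 2 and 4/3 = 4/3, so φ(4) > 4/3.
m = 5: φ(5) = 4 and 5/3 = 5/3, so φ(5) > 5/3.
m = 6: φ(6) = 2 and 6/3 = 2, so φ(6) ≤ 6/3.
Hence m = 6 is a counterexample.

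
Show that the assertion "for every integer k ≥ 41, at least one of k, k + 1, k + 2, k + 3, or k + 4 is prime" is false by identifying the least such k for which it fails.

k = 48

For k = 41, 42, 43, 44, 45, 46, 47 the conclusion holds.
k = 48: 48 = 2 × 24; 49 = 7 × 7; 50 = 2 × 25; 51 = 3 × 17; 52 = 2 × 26 — all composite.
So k = 48 is the smallest counterexample.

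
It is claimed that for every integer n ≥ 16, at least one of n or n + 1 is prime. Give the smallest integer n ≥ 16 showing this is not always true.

Check each integer n ≥ 16 in order until n, n + 1 are both composite.
For n = 16, 17, 18, 19 the conclusion holds.
n = 20: 20 = 2 × 10; 21 = 3 × 7 — both composite.
Thus n = 20 disproves the claim, and no smaller n works.

n = 20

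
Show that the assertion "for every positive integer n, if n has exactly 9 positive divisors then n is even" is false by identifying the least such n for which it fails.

For n = 36, 100, 196 the conclusion holds.
n = 225: divisors of 225: 9 divisors; 225 is odd.

n = 225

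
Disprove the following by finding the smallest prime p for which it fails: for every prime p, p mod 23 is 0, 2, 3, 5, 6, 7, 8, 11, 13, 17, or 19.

A counterexample is any prime p such that the claim fails; we check each in order.
For p = 2, 3, 5, 7, …, 23, 29, 31 the conclusion holds.
p = 37: 37 mod 23 = 14 — not in {0, 2, 3, 5, 6, 7, 8, 11, 13, 17, 19}.
Hence p = 37 is a counterexample.

p = 37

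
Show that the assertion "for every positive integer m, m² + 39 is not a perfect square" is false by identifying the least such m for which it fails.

Check each positive integer m in order until m² + 39 is a perfect square.
For m = 1, 2, 3, 4 the conclusion holds.
m = 5: 5² + 39 = 64 = 8², a perfect square.

m = 5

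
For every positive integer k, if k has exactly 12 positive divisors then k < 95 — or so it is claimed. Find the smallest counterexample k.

We need the least positive integer k for which k has exactly 12 positive divisors but the claim fails.
The first 4 eligible values, up to k = 90, all satisfy the conclusion.
k = 96: τ(96) = 12; 96 ≥ 95.

k = 96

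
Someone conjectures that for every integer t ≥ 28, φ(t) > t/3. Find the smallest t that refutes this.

t = 30

t = 28: φ(28) = 12 and 28/3 = 28/3, so φ(28) > 28/3.
t = 29: φ(29) = 28 and 29/3 = 29/3, so φ(29) > 29/3.
t = 30: φ(30) = 8 and 30/3 = 10, so φ(30) ≤ 30/3.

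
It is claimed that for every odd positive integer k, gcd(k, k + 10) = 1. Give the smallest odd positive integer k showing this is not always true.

Check each odd positive integer k in order until gcd(k, k + 10) > 1.
k = 1: gcd(1, 11) = 1.
k = 3: gcd(3, 13) = 1.
k = 5: gcd(5, 15) = 5.

k = 5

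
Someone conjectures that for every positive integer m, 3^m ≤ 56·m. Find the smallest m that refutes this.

We need the least positive integer m for which 3^m > 56·m.
m = 1: 3^m = 3 and 56·m = 56, so 3 ≤ 56.
m = 2: 3^m = 9 and 56·m = 112, so 9 ≤ 112.
m = 3: 3^m = 27 and 56·m = 168, so 27 ≤ 168.
m = 4: 3^m = 81 and 56·m = 224, so 81 ≤ 224.
m = 5: 3^m = 243 and 56·m = 280, so 243 ≤ 280.
m = 6: 3^m = 729 and 56·m = 336, so 729 > 336.
Thus m = 6 disproves the claim, and no smaller m works.

m = 6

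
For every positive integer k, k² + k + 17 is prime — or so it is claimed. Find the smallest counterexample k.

k = 16

For k = 1, 2, 3, 4, …, 13, 14, 15 the conclusion holds.
k = 16: k² + k + 17 = 289 = 17 × 17, composite.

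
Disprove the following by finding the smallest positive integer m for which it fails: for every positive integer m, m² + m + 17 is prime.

m = 16

A counterexample is any positive integer m such that m² + m + 17 is not prime; we check each in order.
For m = 1, 2, 3, 4, …, 13, 14, 15 the conclusion holds.
m = 16: m² + m + 17 = 289 = 17 × 17, composite.
So m = 16 is the smallest counterexample.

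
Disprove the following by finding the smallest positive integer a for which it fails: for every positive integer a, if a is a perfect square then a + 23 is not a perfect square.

Check each positive integer a in order until a is a perfect square but a + 23 is a perfect square.
For a = 1, 4, 9, 16, 25, 36, 49, 64, 81, 100 the conclusion holds.
a = 121: 121 = 11² and 121 + 23 = 144 = 12².

a = 121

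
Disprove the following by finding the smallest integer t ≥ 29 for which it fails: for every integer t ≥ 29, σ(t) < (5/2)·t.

We need the least integer t ≥ 29 for which the claim fails.
For t = 29, 30, 31, 32, 33, 34, 35 the conclusion holds.
t = 36: σ(36) = 91; 91 ≥ 90.
So t = 36 is the smallest counterexample.

t = 36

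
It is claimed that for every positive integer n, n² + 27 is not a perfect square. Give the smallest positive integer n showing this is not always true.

n = 3

We need the least positive integer n for which n² + 27 is a perfect square.
n = 1: 1² + 27 = 28, not a perfect square.
n = 2: 2² + 27 = 31, not a perfect square.
n = 3: 3² + 27 = 36 = 6², a perfect square.
Thus n = 3 disproves the claim, and no smaller n works.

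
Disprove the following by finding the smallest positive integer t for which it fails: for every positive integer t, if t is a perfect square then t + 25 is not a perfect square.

t = 144

For t = 1, 4, 9, 16, …, 81, 100, 121 the conclusion holds.
t = 144: 144 = 12² and 144 + 25 = 169 = 13².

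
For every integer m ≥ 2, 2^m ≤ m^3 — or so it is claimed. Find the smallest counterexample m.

m = 10

We need the least integer m ≥ 2 for which 2^m > m^3.
The first 8 eligible values, up to m = 9, all satisfy the conclusion.
m = 10: 2^m = 1024 and m^3 = 1000, so 1024 > 1000.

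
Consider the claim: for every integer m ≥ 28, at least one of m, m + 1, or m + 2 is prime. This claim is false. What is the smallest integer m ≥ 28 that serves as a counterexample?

m = 32

A counterexample is any integer m ≥ 28 such that m, m + 1, m + 2 are all composite; we check each in order.
The first 4 eligible values, up to m = 31, all satisfy the conclusion.
m = 32: 32 = 2 × 16; 33 = 3 × 11; 34 = 2 × 17 — all composite.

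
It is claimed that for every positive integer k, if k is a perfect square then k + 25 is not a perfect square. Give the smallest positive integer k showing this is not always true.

A counterexample is any positive integer k such that k is a perfect square but k + 25 is a perfect square; we check each in order.
For k = 1, 4, 9, 16, …, 81, 100, 121 the conclusion holds.
k = 144: 144 = 12² and 144 + 25 = 169 = 13².

k = 144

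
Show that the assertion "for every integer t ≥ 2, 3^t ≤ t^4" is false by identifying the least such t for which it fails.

A counterexample is any integer t ≥ 2 such that 3^t > t^4; we check each in order.
For t = 2, 3, 4, 5, 6, 7 the conclusion holds.
t = 8: 3^t = 6561 and t^4 = 4096, so 6561 > 4096.
Thus t = 8 disproves the claim, and no smaller t works.

t = 8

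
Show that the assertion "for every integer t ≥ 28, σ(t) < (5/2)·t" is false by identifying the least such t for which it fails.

Check each integer t ≥ 28 in order until the claim fails.
t = 28: σ(28) = 56; 56 < 70.
t = 29: σ(29) = 30; 30 < 145/2.
t = 30: σ(30) = 72; 72 < 75.
t = 31: σ(31) = 32; 32 < 155/2.
t = 32: σ(32) = 63; 63 < 80.
t = 33: σ(33) = 48; 48 < 165/2.
t = 34: σ(34) = 54; 54 < 85.
t = 35: σ(35) = 48; 48 < 175/2.
t = 36: σ(36) = 91; 91 ≥ 90.
Thus t = 36 disproves the claim, and no smaller t works.

t = 36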